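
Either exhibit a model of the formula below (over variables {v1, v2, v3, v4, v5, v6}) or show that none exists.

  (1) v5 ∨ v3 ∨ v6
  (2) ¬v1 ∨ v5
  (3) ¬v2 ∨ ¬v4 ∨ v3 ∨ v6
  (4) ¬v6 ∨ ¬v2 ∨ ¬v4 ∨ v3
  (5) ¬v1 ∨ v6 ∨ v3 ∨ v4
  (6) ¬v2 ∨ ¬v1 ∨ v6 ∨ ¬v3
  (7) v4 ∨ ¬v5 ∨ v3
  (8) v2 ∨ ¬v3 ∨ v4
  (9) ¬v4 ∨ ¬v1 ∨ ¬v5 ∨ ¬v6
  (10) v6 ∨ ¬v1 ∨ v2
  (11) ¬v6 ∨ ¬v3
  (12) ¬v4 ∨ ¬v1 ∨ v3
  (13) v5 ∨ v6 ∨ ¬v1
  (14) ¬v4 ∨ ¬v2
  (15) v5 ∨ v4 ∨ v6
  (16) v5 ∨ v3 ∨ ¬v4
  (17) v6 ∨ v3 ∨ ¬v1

Branch on v1: set v1 = False.
Branch on v6: set v6 = True.
(¬v3) alone gives v3 = False.
Branch on v2: set v2 = True.
(¬v4) alone gives v4 = False.
(¬v5) alone gives v5 = False.
This assignment satisfies each clause.

v1: False; v2: True; v3: False; v4: False; v5: False; v6: True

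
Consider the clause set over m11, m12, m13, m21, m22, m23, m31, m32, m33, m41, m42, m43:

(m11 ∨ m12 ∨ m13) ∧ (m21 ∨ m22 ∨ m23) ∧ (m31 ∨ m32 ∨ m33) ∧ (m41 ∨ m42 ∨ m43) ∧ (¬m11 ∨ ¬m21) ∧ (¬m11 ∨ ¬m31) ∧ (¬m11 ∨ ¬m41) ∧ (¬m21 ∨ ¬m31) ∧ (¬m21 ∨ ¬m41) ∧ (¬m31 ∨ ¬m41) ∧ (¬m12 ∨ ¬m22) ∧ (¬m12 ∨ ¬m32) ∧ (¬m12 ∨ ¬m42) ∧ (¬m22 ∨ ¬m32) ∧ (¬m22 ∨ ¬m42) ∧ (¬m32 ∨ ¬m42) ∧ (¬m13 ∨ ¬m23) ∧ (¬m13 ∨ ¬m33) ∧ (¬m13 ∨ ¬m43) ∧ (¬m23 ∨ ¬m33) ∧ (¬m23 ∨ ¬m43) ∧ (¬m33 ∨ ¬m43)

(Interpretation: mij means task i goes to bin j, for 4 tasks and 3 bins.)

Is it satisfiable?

Unsatisfiable

Branch on m11: set m11 = False.
Branch on m12: set m12 = True.
Unit clause (¬m22) forces m22 = False.
Unit clause (¬m32) forces m32 = False.
Unit clause (¬m42) forces m42 = False.
Branch on m21: set m21 = True.
Unit clause (¬m31) forces m31 = False.
Unit clause (m33) forces m33 = True.
Unit clause (¬m41) forces m41 = False.
Unit clause (m43) forces m43 = True.
But (¬m43) is also a unit clause — contradiction.
That branch fails; take m21 = False instead.
Unit clause (m23) forces m23 = True.
Unit clause (¬m13) forces m13 = False.
Unit clause (¬m33) forces m33 = False.
Unit clause (m31) forces m31 = True.
Unit clause (¬m41) forces m41 = False.
Unit clause (m43) forces m43 = True.
But (¬m43) is also a unit clause — contradiction.
Neither m21 = True nor m21 = False works.
That branch fails; take m12 = False instead.
Unit clause (m13) forces m13 = True.
Unit clause (¬m23) forces m23 = False.
Unit clause (¬m33) forces m33 = False.
Unit clause (¬m43) forces m43 = False.
Branch on m21: set m21 = True.
Unit clause (¬m31) forces m31 = False.
Unit clause (m32) forces m32 = True.
Unit clause (¬m41) forces m41 = False.
Unit clause (m42) forces m42 = True.
But (¬m42) is also a unit clause — contradiction.
That branch fails; take m21 = False instead.
Unit clause (m22) forces m22 = True.
Unit clause (¬m32) forces m32 = False.
Unit clause (m31) forces m31 = True.
Unit clause (¬m41) forces m41 = False.
Unit clause (m42) forces m42 = True.
But (¬m42) is also a unit clause — contradiction.
Neither m21 = True nor m21 = False works.
Neither m12 = True nor m12 = False works.
That branch fails; take m11 = True instead.
Unit clause (¬m21) forces m21 = False.
Unit clause (¬m31) forces m31 = False.
Unit clause (¬m41) forces m41 = False.
Branch on m22: set m22 = True.
Unit clause (¬m12) forces m12 = False.
Unit clause (¬m32) forces m32 = False.
Unit clause (m33) forces m33 = True.
Unit clause (¬m42) forces m42 = False.
Unit clause (m43) forces m43 = True.
But (¬m43) is also a unit clause — contradiction.
That branch fails; take m22 = False instead.
Unit clause (m23) forces m23 = True.
Unit clause (¬m13) forces m13 = False.
Unit clause (¬m33) forces m33 = False.
Unit clause (m32) forces m32 = True.
Unit clause (¬m12) forces m12 = False.
Unit clause (¬m42) forces m42 = False.
Unit clause (m43) forces m43 = True.
But (¬m43) is also a unit clause — contradiction.
Neither m22 = True nor m22 = False works.
Neither m11 = True nor m11 = False works.
No assignment satisfies every clause.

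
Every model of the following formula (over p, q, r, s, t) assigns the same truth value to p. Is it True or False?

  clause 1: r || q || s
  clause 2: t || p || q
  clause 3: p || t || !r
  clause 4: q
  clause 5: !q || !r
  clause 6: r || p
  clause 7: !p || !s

True

Suppose p = false.
From the singleton clause (q), q = true.
From the singleton clause (!r), r = false.
Now (r) is unsatisfied and unit — conflict.
So every satisfying assignment has p = True.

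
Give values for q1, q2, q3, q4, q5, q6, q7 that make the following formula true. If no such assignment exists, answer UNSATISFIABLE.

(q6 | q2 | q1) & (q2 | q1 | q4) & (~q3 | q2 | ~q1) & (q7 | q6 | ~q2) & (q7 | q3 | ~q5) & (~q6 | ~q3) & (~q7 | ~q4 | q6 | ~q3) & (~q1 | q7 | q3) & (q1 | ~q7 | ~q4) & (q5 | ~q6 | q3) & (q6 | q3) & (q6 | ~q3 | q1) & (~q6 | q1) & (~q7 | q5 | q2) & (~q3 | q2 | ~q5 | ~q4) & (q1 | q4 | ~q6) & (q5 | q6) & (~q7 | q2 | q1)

Branch on q6: set q6 = 1.
(~q3) alone gives q3 = 0.
(q5) alone gives q5 = 1.
(q7) alone gives q7 = 1.
(q1) alone gives q1 = 1.
All clauses hold; q2, q4 can take either value.

q1 ↦ 1,  q2 ↦ 0,  q3 ↦ 0,  q4 ↦ 0,  q5 ↦ 1,  q6 ↦ 1,  q7 ↦ 1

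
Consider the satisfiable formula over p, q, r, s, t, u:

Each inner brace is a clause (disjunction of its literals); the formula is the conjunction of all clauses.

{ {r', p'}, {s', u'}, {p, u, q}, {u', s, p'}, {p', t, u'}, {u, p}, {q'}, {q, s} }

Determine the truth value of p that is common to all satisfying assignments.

Suppose p = 0.
From the singleton clause (u), u = 1.
From the singleton clause (s'), s = 0.
From the singleton clause (q'), q = 0.
That conflicts with the unit clause (q).
So every satisfying assignment has p = True.

True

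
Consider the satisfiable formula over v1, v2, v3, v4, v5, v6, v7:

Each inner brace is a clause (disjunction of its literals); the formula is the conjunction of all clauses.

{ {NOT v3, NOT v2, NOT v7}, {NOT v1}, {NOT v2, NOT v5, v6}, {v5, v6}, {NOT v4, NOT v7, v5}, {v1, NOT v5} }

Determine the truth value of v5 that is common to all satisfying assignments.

False

Suppose v5 = true.
Unit clause (NOT v1) forces v1 = false.
Now (v1) is unsatisfied and unit — conflict.
So every satisfying assignment has v5 = False.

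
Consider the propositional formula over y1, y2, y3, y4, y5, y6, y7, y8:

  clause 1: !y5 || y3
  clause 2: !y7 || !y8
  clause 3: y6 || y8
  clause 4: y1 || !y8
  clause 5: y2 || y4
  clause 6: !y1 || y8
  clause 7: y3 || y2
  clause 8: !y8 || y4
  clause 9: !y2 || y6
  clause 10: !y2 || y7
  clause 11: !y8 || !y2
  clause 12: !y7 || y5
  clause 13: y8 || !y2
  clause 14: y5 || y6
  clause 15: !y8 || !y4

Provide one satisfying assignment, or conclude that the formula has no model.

Suppose y5 = true.
Unit clause (y3) forces y3 = true.
Suppose y7 = false.
Unit clause (!y2) forces y2 = false.
Unit clause (y4) forces y4 = true.
Unit clause (!y8) forces y8 = false.
Unit clause (y6) forces y6 = true.
Unit clause (!y1) forces y1 = false.
This assignment satisfies each clause.

y1 ↦ false, y2 ↦ false, y3 ↦ true, y4 ↦ true, y5 ↦ true, y6 ↦ true, y7 ↦ false, y8 ↦ false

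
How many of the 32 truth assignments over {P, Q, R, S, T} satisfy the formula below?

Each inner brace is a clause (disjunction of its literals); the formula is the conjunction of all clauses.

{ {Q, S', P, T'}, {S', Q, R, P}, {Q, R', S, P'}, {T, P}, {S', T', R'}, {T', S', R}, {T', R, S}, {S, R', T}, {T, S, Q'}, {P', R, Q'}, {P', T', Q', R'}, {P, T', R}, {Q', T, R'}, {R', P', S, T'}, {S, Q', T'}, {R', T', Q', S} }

4

There are 2^5 = 32 truth assignments over (P, Q, R, S, T).
Split on S. With S = 1, the clauses containing S are satisfied and S' drops from the rest; 2 of the 2^4 = 16 assignments to the other variables satisfy what remains.
With S = 0, by the same count on the reduced clause set, 2 assignments work.
(One model: P=F, Q=F, R=T, S=F, T=T.)
Total: 2 + 2 = 4.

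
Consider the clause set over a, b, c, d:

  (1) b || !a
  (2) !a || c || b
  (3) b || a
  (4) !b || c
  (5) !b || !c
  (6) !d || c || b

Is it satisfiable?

No, unsatisfiable

Case b = true:
Unit clause (c) forces c = true.
That conflicts with the unit clause (!c).
So b must be the other value — set b = false.
Unit clause (!a) forces a = false.
That conflicts with the unit clause (a).
Both values of b lead to a conflict.
No assignment satisfies every clause.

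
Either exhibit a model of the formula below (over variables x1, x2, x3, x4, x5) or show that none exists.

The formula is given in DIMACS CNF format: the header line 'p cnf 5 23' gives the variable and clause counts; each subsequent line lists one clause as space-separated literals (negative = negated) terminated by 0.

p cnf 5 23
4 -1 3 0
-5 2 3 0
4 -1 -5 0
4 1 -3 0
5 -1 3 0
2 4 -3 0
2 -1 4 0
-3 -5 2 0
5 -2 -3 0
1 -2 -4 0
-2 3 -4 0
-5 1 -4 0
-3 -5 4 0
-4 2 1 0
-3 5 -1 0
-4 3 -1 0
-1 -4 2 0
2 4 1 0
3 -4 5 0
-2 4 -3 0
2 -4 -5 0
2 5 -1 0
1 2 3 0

x1: False; x2: True; x3: False; x4: False; x5: False

Branch on x4: set x4 = False.
Branch on x1: set x1 = False.
Unit clause (¬x3) forces x3 = False.
Unit clause (x2) forces x2 = True.
Every clause is now satisfied; x5 is unconstrained.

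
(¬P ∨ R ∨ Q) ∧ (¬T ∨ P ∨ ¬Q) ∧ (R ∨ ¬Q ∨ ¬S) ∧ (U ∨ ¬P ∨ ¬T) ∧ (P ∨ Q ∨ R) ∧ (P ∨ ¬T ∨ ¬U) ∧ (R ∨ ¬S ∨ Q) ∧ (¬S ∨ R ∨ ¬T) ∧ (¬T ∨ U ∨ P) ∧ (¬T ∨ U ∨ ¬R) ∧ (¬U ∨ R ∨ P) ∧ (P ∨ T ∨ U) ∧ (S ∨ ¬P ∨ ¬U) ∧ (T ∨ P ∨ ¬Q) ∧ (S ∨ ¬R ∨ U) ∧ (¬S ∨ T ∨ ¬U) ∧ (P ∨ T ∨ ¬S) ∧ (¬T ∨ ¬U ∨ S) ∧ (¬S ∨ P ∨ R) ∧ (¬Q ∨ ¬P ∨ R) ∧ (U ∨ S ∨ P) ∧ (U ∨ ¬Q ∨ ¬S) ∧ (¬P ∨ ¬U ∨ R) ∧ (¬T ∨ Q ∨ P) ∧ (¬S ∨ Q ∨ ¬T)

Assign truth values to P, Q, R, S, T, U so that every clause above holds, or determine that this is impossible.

P ↦ True, Q ↦ False, R ↦ True, S ↦ True, T ↦ False, U ↦ False

Branch on P: set P = True.
Branch on R: set R = True.
Branch on U: set U = False.
The clause (¬T) is unit, so T = False.
The clause (S) is unit, so S = True.
The clause (¬Q) is unit, so Q = False.
Every clause now holds.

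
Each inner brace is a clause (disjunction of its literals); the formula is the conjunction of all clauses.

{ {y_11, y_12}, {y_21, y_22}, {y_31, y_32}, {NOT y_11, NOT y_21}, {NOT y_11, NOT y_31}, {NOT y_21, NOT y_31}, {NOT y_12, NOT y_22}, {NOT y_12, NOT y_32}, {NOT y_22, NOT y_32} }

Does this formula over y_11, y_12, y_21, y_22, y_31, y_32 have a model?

Branch on y_11: set y_11 = true.
(NOT y_21) alone gives y_21 = false.
(y_22) alone gives y_22 = true.
(NOT y_31) alone gives y_31 = false.
(y_32) alone gives y_32 = true.
Now (NOT y_32) is unsatisfied and unit — conflict.
Backtrack on y_11: now try y_11 = false.
(y_12) alone gives y_12 = true.
(NOT y_22) alone gives y_22 = false.
(y_21) alone gives y_21 = true.
(NOT y_31) alone gives y_31 = false.
(y_32) alone gives y_32 = true.
Now (NOT y_32) is unsatisfied and unit — conflict.
Neither y_11 = true nor y_11 = false works.
No assignment satisfies every clause.

No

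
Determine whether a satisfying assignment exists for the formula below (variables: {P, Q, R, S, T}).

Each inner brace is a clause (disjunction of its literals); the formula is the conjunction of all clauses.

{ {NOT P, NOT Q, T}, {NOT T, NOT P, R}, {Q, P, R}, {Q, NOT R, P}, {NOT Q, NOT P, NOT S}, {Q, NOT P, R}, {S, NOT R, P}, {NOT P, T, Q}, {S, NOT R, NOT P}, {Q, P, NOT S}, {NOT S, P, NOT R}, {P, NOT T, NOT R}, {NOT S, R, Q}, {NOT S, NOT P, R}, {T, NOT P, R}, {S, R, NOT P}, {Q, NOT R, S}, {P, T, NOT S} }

Yes, satisfiable

Try P = false.
Try Q = true.
Try S = false.
(NOT R) alone gives R = false.
No clause remains; T is free.
A satisfying assignment: P=false; Q=true; R=false; S=false; T=true.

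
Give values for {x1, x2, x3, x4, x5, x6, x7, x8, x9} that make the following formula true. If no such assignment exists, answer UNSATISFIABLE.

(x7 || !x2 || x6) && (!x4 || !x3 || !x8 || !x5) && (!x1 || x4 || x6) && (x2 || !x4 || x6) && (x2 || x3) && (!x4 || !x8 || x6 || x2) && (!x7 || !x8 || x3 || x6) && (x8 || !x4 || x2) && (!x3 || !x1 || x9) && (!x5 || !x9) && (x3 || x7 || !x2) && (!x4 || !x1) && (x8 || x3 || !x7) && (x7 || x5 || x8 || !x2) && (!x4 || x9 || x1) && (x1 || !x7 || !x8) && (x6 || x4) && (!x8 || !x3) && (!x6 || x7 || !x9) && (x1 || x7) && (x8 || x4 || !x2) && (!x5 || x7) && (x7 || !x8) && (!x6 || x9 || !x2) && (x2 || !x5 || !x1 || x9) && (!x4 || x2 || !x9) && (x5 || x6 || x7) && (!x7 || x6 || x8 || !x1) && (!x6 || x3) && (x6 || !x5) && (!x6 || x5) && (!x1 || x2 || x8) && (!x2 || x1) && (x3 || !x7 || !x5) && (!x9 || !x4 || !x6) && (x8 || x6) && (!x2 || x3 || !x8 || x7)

x1: false,  x2: false,  x3: true,  x4: false,  x5: true,  x6: true,  x7: true,  x8: false,  x9: false

Branch on x2: set x2 = false.
From the singleton clause (x3), x3 = true.
From the singleton clause (!x8), x8 = false.
From the singleton clause (!x4), x4 = false.
From the singleton clause (x6), x6 = true.
From the singleton clause (x5), x5 = true.
From the singleton clause (!x9), x9 = false.
From the singleton clause (!x1), x1 = false.
From the singleton clause (x7), x7 = true.
Every clause now holds.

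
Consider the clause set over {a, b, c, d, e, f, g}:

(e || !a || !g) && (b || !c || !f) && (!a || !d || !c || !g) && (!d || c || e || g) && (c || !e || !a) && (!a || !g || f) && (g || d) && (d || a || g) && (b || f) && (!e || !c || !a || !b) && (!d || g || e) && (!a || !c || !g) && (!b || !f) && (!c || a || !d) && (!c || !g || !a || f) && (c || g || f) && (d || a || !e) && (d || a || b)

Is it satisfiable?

Try g = true.
Try e = false.
Unit clause (!a) forces a = false.
Try b = true.
Unit clause (!f) forces f = false.
Try c = false.
Every clause is now satisfied; d is unconstrained.
A satisfying assignment: a: false,  b: true,  c: false,  d: false,  e: false,  f: false,  g: true.

Yes, satisfiable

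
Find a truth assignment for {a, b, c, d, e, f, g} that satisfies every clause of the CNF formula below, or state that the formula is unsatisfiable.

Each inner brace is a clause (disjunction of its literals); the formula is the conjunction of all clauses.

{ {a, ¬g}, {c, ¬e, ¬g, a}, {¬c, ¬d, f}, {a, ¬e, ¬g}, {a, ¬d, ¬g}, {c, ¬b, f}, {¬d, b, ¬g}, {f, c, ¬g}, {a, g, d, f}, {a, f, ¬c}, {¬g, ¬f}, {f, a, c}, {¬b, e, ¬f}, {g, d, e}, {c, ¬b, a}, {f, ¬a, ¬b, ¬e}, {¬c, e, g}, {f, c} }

a=True, b=False, c=True, d=False, e=True, f=False, g=True

Case a = True:
Case g = True:
The clause (¬f) is unit, so f = False.
The clause (c) is unit, so c = True.
The clause (¬d) is unit, so d = False.
Case b = False:
No clause remains; e is free.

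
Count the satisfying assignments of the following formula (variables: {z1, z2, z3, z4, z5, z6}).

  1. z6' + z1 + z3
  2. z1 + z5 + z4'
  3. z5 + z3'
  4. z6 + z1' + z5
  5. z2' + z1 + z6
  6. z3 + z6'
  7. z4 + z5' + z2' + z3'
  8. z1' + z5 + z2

18

There are 2^6 = 64 truth assignments over (z1, z2, z3, z4, z5, z6).
Split on z5. With z5 = 1, the clauses containing z5 are satisfied and z5' drops from the rest; 17 of the 2^5 = 32 assignments to the other variables satisfy what remains.
With z5 = 0, by the same count on the reduced clause set, 1 assignment works.
(One model: z1=F, z2=F, z3=F, z4=F, z5=F, z6=F.)
Total: 17 + 1 = 18.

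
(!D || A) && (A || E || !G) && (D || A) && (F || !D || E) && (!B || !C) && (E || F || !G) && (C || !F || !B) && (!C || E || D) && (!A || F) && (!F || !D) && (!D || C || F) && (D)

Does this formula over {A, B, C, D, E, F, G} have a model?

Unsatisfiable

Unit clause (D) forces D = true.
Unit clause (A) forces A = true.
Unit clause (F) forces F = true.
But (!F) is also a unit clause — contradiction.
No assignment satisfies every clause.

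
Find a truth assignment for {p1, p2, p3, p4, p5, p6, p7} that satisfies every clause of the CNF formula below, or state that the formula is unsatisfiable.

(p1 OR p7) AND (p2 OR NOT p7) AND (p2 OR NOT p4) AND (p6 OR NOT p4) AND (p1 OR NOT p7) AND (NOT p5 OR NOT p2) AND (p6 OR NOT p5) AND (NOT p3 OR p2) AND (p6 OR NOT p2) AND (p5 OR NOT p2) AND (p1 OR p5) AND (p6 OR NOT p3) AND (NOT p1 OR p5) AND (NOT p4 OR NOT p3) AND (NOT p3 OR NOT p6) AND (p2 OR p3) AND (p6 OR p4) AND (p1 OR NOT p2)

UNSATISFIABLE

Branch on p1: set p1 = true.
Unit clause (p5) forces p5 = true.
Unit clause (NOT p2) forces p2 = false.
Unit clause (NOT p7) forces p7 = false.
Unit clause (NOT p4) forces p4 = false.
Unit clause (p6) forces p6 = true.
Unit clause (NOT p3) forces p3 = false.
But (p3) is also a unit clause — contradiction.
Undo p1 and try p1 = false.
Unit clause (p7) forces p7 = true.
But (NOT p7) is also a unit clause — contradiction.
Either choice for p1 ends in contradiction.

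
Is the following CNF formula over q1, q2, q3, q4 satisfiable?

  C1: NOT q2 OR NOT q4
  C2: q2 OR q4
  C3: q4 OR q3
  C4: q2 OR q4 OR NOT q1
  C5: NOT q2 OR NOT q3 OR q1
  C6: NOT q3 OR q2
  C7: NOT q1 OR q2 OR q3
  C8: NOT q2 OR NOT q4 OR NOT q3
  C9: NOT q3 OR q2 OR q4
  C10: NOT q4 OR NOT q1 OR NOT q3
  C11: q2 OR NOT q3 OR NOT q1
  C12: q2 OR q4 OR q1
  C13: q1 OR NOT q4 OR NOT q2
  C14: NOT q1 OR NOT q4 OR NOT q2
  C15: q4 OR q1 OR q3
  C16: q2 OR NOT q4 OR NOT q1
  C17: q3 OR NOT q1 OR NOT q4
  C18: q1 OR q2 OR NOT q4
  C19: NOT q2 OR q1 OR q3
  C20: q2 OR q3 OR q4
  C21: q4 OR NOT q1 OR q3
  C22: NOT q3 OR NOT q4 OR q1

Suppose q2 = true.
Unit clause (NOT q4) forces q4 = false.
Unit clause (q3) forces q3 = true.
Unit clause (q1) forces q1 = true.
This assignment satisfies each clause.
A satisfying assignment: q1 ↦ true, q2 ↦ true, q3 ↦ true, q4 ↦ false.

Yes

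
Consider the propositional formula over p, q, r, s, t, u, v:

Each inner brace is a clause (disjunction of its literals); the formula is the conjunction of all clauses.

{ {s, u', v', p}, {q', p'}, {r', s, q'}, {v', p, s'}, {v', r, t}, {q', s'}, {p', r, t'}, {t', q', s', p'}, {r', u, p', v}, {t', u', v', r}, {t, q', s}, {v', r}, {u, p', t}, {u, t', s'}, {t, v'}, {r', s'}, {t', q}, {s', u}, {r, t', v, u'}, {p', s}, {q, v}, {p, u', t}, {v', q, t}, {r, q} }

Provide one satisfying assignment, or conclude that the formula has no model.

Branch on q: set q = 1.
Unit clause (p') forces p = 0.
Unit clause (s') forces s = 0.
Unit clause (r') forces r = 0.
Unit clause (t) forces t = 1.
Unit clause (v') forces v = 0.
Unit clause (u') forces u = 0.
All clauses are satisfied.

p ↦ 0,  q ↦ 1,  r ↦ 0,  s ↦ 0,  t ↦ 1,  u ↦ 0,  v ↦ 0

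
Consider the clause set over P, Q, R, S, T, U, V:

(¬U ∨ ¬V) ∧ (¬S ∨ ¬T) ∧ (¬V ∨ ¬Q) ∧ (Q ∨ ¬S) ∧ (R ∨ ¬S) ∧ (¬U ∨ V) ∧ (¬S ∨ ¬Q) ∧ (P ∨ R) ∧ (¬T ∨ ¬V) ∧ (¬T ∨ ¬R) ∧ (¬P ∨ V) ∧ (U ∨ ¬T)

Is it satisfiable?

Yes

Branch on U: set U = False.
The clause (¬T) is unit, so T = False.
Branch on V: set V = False.
The clause (¬P) is unit, so P = False.
The clause (R) is unit, so R = True.
Branch on Q: set Q = True.
The clause (¬S) is unit, so S = False.
This assignment satisfies each clause.
A satisfying assignment: P=False, Q=True, R=True, S=False, T=False, U=False, V=False.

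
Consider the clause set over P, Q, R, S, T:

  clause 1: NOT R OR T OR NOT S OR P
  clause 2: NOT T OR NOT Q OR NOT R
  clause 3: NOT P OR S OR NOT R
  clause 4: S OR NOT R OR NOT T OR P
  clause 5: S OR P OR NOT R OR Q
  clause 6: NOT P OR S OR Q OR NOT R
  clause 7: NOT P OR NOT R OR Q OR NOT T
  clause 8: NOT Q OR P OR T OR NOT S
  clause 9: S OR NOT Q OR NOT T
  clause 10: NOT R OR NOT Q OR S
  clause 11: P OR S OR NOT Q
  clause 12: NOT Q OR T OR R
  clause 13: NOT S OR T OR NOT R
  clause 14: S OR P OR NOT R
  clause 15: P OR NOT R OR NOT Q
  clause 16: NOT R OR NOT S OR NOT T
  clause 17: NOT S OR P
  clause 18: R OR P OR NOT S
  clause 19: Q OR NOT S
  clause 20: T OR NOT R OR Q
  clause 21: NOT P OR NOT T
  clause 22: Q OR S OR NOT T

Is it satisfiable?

Yes, satisfiable

Case S = false:
Case P = false:
The clause (NOT Q) is unit, so Q = false.
The clause (NOT R) is unit, so R = false.
The clause (NOT T) is unit, so T = false.
This assignment satisfies each clause.
A satisfying assignment: P: false, Q: false, R: false, S: false, T: false.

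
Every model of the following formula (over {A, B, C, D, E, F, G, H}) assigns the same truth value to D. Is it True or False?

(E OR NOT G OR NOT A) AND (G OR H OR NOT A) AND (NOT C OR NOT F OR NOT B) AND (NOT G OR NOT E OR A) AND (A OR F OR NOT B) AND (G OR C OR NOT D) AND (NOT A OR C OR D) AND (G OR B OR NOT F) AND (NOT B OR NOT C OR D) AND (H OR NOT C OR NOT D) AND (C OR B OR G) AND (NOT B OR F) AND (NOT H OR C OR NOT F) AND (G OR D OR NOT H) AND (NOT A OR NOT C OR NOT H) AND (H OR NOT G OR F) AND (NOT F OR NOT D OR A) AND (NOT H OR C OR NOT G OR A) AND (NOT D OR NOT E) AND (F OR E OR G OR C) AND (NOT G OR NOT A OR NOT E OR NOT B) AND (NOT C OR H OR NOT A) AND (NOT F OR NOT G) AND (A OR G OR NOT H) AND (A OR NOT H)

False

Suppose D = true.
(NOT E) alone gives E = false.
Suppose G = false.
(C) alone gives C = true.
(H) alone gives H = true.
(NOT A) alone gives A = false.
Now (A) is unsatisfied and unit — conflict.
That branch fails; take G = true instead.
(NOT A) alone gives A = false.
(NOT F) alone gives F = false.
(NOT B) alone gives B = false.
(H) alone gives H = true.
Now (NOT H) is unsatisfied and unit — conflict.
Either choice for G ends in contradiction.
So every satisfying assignment has D = False.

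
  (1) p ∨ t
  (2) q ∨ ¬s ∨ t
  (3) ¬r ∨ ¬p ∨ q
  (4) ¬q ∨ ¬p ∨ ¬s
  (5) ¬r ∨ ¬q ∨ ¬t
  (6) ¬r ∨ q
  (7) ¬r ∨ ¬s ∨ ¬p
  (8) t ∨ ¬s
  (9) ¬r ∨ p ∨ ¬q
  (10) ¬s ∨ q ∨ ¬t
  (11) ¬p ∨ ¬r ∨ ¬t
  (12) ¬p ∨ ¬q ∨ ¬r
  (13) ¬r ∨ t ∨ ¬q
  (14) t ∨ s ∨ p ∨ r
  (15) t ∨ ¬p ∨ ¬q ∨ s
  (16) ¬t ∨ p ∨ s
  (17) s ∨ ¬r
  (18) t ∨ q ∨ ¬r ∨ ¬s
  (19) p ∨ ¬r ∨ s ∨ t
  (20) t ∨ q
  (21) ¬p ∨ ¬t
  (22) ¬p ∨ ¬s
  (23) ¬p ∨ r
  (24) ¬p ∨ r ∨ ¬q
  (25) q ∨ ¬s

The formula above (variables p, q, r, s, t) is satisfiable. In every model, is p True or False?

False

Suppose p = True.
Unit clause (¬t) forces t = False.
Unit clause (¬s) forces s = False.
Unit clause (¬q) forces q = False.
Now (q) is unsatisfied and unit — conflict.
So every satisfying assignment has p = False.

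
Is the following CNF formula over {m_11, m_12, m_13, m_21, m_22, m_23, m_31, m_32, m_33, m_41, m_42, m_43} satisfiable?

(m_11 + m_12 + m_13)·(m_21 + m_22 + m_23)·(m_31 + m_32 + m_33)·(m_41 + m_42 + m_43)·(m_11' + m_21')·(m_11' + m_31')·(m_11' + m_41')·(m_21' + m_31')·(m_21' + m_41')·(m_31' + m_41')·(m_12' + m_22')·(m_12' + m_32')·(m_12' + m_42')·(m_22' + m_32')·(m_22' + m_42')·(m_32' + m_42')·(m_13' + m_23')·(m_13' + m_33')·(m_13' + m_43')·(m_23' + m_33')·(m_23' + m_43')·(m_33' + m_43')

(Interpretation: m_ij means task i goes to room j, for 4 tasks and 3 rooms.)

No

Suppose m_11 = 0.
Suppose m_12 = 1.
Unit clause (m_22') forces m_22 = 0.
Unit clause (m_32') forces m_32 = 0.
Unit clause (m_42') forces m_42 = 0.
Suppose m_21 = 1.
Unit clause (m_31') forces m_31 = 0.
Unit clause (m_33) forces m_33 = 1.
Unit clause (m_41') forces m_41 = 0.
Unit clause (m_43) forces m_43 = 1.
Now (m_43') is unsatisfied and unit — conflict.
Backtrack on m_21: now try m_21 = 0.
Unit clause (m_23) forces m_23 = 1.
Unit clause (m_13') forces m_13 = 0.
Unit clause (m_33') forces m_33 = 0.
Unit clause (m_31) forces m_31 = 1.
Unit clause (m_41') forces m_41 = 0.
Unit clause (m_43) forces m_43 = 1.
Now (m_43') is unsatisfied and unit — conflict.
Neither m_21 = 1 nor m_21 = 0 works.
Backtrack on m_12: now try m_12 = 0.
Unit clause (m_13) forces m_13 = 1.
Unit clause (m_23') forces m_23 = 0.
Unit clause (m_33') forces m_33 = 0.
Unit clause (m_43') forces m_43 = 0.
Suppose m_21 = 1.
Unit clause (m_31') forces m_31 = 0.
Unit clause (m_32) forces m_32 = 1.
Unit clause (m_41') forces m_41 = 0.
Unit clause (m_42) forces m_42 = 1.
Now (m_42') is unsatisfied and unit — conflict.
Backtrack on m_21: now try m_21 = 0.
Unit clause (m_22) forces m_22 = 1.
Unit clause (m_32') forces m_32 = 0.
Unit clause (m_31) forces m_31 = 1.
Unit clause (m_41') forces m_41 = 0.
Unit clause (m_42) forces m_42 = 1.
Now (m_42') is unsatisfied and unit — conflict.
Neither m_21 = 1 nor m_21 = 0 works.
Neither m_12 = 1 nor m_12 = 0 works.
Backtrack on m_11: now try m_11 = 1.
Unit clause (m_21') forces m_21 = 0.
Unit clause (m_31') forces m_31 = 0.
Unit clause (m_41') forces m_41 = 0.
Suppose m_22 = 1.
Unit clause (m_12') forces m_12 = 0.
Unit clause (m_32') forces m_32 = 0.
Unit clause (m_33) forces m_33 = 1.
Unit clause (m_42') forces m_42 = 0.
Unit clause (m_43) forces m_43 = 1.
Now (m_43') is unsatisfied and unit — conflict.
Backtrack on m_22: now try m_22 = 0.
Unit clause (m_23) forces m_23 = 1.
Unit clause (m_13') forces m_13 = 0.
Unit clause (m_33') forces m_33 = 0.
Unit clause (m_32) forces m_32 = 1.
Unit clause (m_12') forces m_12 = 0.
Unit clause (m_42') forces m_42 = 0.
Unit clause (m_43) forces m_43 = 1.
Now (m_43') is unsatisfied and unit — conflict.
Neither m_22 = 1 nor m_22 = 0 works.
Neither m_11 = 1 nor m_11 = 0 works.
No assignment satisfies every clause.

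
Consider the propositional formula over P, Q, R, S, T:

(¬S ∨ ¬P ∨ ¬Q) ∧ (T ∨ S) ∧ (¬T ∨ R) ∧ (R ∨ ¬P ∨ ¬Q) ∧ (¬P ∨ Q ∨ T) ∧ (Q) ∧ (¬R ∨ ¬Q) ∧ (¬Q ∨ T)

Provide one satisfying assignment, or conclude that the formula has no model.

Unit clause (Q) forces Q = True.
Unit clause (¬R) forces R = False.
Unit clause (¬T) forces T = False.
Now (T) is unsatisfied and unit — conflict.

UNSATISFIABLE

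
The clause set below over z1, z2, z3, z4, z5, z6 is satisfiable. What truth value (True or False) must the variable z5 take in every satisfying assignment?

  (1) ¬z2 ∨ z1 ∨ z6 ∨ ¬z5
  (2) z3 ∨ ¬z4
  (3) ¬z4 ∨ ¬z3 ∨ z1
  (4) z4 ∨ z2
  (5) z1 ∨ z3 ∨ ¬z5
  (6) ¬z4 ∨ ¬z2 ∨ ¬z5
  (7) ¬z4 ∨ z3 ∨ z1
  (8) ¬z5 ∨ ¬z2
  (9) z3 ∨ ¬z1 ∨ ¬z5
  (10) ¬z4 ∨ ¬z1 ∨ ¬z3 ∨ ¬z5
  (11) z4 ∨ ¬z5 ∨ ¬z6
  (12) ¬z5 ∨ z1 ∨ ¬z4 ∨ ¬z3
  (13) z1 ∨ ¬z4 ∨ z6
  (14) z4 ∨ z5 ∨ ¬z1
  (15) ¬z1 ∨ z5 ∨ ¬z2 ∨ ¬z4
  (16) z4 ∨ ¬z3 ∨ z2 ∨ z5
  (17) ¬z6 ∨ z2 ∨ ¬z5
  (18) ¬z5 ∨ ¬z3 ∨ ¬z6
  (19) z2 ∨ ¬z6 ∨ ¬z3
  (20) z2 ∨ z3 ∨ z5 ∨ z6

Suppose z5 = True.
(¬z2) alone gives z2 = False.
(z4) alone gives z4 = True.
(z3) alone gives z3 = True.
(z1) alone gives z1 = True.
Now (¬z1) is unsatisfied and unit — conflict.
So every satisfying assignment has z5 = False.

False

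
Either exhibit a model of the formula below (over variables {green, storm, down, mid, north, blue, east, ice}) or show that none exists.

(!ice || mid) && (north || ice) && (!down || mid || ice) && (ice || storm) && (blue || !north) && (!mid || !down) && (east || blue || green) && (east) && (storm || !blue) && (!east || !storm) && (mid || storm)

green ↦ true; storm ↦ false; down ↦ false; mid ↦ true; north ↦ false; blue ↦ false; east ↦ true; ice ↦ true

From the singleton clause (east), east = true.
From the singleton clause (!storm), storm = false.
From the singleton clause (ice), ice = true.
From the singleton clause (mid), mid = true.
From the singleton clause (!down), down = false.
From the singleton clause (!blue), blue = false.
From the singleton clause (!north), north = false.
Every clause is now satisfied; green is unconstrained.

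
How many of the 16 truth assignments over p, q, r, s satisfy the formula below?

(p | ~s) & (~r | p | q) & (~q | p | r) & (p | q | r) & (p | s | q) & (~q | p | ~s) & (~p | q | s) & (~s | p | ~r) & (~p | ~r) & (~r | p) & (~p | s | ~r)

3

There are 2^4 = 16 truth assignments over (p, q, r, s).
Check each against the 11 clauses (columns in the order p, q, r, s):
  F F F F  ✗ fails (p | q | r)
  F F F T  ✗ fails (p | ~s)
  F F T F  ✗ fails (~r | p | q)
  F F T T  ✗ fails (p | ~s)
  F T F F  ✗ fails (~q | p | r)
  F T F T  ✗ fails (p | ~s)
  F T T F  ✗ fails (~r | p)
  F T T T  ✗ fails (p | ~s)
  T F F F  ✗ fails (~p | q | s)
  T F F T  ✓ satisfies all
  T F T F  ✗ fails (~p | q | s)
  T F T T  ✗ fails (~p | ~r)
  T T F F  ✓ satisfies all
  T T F T  ✓ satisfies all
  T T T F  ✗ fails (~p | ~r)
  T T T T  ✗ fails (~p | ~r)
3 of the 16 rows are models.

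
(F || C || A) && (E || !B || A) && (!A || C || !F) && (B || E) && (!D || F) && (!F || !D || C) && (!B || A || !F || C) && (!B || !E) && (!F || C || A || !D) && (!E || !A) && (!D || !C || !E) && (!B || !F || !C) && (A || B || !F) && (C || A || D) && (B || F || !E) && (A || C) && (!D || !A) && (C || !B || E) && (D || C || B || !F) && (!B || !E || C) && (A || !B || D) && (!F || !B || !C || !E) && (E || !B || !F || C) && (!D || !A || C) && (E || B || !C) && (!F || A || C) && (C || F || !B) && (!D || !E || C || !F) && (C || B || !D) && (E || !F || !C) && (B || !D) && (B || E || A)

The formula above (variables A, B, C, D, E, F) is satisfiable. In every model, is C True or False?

Suppose C = false.
(A) alone gives A = true.
(!F) alone gives F = false.
(!D) alone gives D = false.
(!E) alone gives E = false.
(B) alone gives B = true.
But (!B) is also a unit clause — contradiction.
So every satisfying assignment has C = True.

True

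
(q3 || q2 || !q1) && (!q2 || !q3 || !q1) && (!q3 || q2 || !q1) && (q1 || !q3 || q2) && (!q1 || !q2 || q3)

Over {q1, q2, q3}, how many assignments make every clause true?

There are 2^3 = 8 truth assignments over (q1, q2, q3).
Check each against the 5 clauses (columns in the order q1, q2, q3):
  F F F  ✓ satisfies all
  F F T  ✗ fails (q1 || !q3 || q2)
  F T F  ✓ satisfies all
  F T T  ✓ satisfies all
  T F F  ✗ fails (q3 || q2 || !q1)
  T F T  ✗ fails (!q3 || q2 || !q1)
  T T F  ✗ fails (!q1 || !q2 || q3)
  T T T  ✗ fails (!q2 || !q3 || !q1)
3 of the 8 rows are models.

3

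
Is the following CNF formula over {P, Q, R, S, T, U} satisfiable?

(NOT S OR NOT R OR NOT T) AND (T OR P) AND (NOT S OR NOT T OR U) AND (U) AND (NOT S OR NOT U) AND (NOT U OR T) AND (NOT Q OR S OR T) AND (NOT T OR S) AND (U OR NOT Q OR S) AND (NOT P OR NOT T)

No

The clause (U) is unit, so U = true.
The clause (NOT S) is unit, so S = false.
The clause (T) is unit, so T = true.
But (NOT T) is also a unit clause — contradiction.
No assignment satisfies every clause.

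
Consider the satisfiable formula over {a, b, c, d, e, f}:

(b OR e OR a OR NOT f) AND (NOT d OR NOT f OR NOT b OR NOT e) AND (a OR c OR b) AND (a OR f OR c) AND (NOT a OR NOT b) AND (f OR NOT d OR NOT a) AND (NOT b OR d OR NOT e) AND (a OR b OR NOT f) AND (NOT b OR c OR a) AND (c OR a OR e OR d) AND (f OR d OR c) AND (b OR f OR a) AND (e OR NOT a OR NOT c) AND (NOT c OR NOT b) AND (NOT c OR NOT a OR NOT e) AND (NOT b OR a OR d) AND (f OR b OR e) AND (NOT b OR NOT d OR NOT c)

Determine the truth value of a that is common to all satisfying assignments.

Suppose a = false.
Branch on c: set c = true.
From the singleton clause (NOT b), b = false.
From the singleton clause (NOT f), f = false.
Now (f) is unsatisfied and unit — conflict.
Backtrack on c: now try c = false.
From the singleton clause (b), b = true.
Now (NOT b) is unsatisfied and unit — conflict.
Neither c = true nor c = false works.
So every satisfying assignment has a = True.

True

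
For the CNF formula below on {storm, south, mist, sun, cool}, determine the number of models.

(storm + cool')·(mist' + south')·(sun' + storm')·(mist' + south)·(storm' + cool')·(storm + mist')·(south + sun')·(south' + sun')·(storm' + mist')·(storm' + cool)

2

There are 2^5 = 32 truth assignments over (storm, south, mist, sun, cool).
Split on storm. With storm = 1, the clauses containing storm are satisfied and storm' drops from the rest; 0 of the 2^4 = 16 assignments to the other variables satisfy what remains.
With storm = 0, by the same count on the reduced clause set, 2 assignments work.
Total: 0 + 2 = 2.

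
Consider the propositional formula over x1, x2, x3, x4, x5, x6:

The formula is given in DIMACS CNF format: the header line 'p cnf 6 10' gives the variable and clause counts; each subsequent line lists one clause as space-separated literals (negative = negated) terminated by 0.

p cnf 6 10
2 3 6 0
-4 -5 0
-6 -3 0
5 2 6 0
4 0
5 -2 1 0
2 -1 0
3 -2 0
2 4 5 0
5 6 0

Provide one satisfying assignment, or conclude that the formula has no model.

From the singleton clause (x4), x4 = True.
From the singleton clause (¬x5), x5 = False.
From the singleton clause (x6), x6 = True.
From the singleton clause (¬x3), x3 = False.
From the singleton clause (¬x2), x2 = False.
From the singleton clause (¬x1), x1 = False.
Every clause now holds.

x1 ↦ False; x2 ↦ False; x3 ↦ False; x4 ↦ True; x5 ↦ False; x6 ↦ True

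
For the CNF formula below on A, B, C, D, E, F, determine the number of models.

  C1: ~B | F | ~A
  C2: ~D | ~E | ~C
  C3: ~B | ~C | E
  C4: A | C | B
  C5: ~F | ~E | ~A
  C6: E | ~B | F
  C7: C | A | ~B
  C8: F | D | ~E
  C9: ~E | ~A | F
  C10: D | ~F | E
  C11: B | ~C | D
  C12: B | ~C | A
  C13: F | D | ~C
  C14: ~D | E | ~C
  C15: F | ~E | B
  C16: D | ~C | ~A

5

There are 2^6 = 64 truth assignments over (A, B, C, D, E, F).
Split on F. With F = 1, the clauses containing F are satisfied and ~F drops from the rest; 3 of the 2^5 = 32 assignments to the other variables satisfy what remains.
With F = 0, by the same count on the reduced clause set, 2 assignments work.
(One model: A=F, B=T, C=T, D=F, E=T, F=T.)
Total: 3 + 2 = 5.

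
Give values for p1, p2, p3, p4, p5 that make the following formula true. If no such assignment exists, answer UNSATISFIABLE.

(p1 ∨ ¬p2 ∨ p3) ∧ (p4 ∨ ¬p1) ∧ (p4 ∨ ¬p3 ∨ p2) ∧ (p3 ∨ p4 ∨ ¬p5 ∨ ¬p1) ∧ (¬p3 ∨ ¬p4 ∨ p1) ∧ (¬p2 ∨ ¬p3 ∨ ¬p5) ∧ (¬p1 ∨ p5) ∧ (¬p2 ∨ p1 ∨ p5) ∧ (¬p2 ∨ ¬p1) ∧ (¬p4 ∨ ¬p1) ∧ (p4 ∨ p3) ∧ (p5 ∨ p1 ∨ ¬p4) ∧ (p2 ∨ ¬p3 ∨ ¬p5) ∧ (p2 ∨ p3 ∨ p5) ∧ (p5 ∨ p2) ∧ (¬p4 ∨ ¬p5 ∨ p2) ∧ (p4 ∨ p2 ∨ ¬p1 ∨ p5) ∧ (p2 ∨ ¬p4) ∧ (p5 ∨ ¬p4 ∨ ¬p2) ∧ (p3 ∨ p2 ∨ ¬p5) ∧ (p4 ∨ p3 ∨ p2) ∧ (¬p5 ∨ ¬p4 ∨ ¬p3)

UNSATISFIABLE

Suppose p4 = True.
Unit clause (¬p1) forces p1 = False.
Unit clause (¬p3) forces p3 = False.
Unit clause (¬p2) forces p2 = False.
But (p2) is also a unit clause — contradiction.
Backtrack on p4: now try p4 = False.
Unit clause (¬p1) forces p1 = False.
Unit clause (p3) forces p3 = True.
Unit clause (p2) forces p2 = True.
Unit clause (¬p5) forces p5 = False.
But (p5) is also a unit clause — contradiction.
Neither p4 = True nor p4 = False works.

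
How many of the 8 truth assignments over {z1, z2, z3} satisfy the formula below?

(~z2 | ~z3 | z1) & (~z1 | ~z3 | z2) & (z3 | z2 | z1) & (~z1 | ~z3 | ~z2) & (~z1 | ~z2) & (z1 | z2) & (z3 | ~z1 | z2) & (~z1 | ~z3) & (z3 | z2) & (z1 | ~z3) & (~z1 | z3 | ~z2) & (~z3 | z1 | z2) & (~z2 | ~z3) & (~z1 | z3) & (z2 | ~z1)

There are 2^3 = 8 truth assignments over (z1, z2, z3).
Check each against the 15 clauses (columns in the order z1, z2, z3):
  F F F  ✗ fails (z3 | z2 | z1)
  F F T  ✗ fails (z1 | z2)
  F T F  ✓ satisfies all
  F T T  ✗ fails (~z2 | ~z3 | z1)
  T F F  ✗ fails (z3 | ~z1 | z2)
  T F T  ✗ fails (~z1 | ~z3 | z2)
  T T F  ✗ fails (~z1 | ~z2)
  T T T  ✗ fails (~z1 | ~z3 | ~z2)
1 of the 8 rows is a model.

1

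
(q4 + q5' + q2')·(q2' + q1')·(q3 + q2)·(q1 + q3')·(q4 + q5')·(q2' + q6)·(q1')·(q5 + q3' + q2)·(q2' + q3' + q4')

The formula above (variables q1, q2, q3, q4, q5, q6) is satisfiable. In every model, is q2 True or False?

True

Suppose q2 = 0.
(q3) alone gives q3 = 1.
(q1) alone gives q1 = 1.
But (q1') is also a unit clause — contradiction.
So every satisfying assignment has q2 = True.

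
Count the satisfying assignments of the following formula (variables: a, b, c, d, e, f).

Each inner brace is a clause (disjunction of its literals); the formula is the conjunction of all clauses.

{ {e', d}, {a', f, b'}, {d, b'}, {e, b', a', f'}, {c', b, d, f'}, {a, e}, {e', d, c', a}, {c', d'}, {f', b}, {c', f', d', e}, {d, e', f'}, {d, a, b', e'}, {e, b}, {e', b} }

There are 2^6 = 64 truth assignments over (a, b, c, d, e, f).
Split on d. With d = 1, the clauses containing d are satisfied and d' drops from the rest; 3 of the 2^5 = 32 assignments to the other variables satisfy what remains.
With d = 0, by the same count on the reduced clause set, 0 assignments work.
(One model: a=F, b=T, c=F, d=T, e=T, f=F.)
Total: 3 + 0 = 3.

3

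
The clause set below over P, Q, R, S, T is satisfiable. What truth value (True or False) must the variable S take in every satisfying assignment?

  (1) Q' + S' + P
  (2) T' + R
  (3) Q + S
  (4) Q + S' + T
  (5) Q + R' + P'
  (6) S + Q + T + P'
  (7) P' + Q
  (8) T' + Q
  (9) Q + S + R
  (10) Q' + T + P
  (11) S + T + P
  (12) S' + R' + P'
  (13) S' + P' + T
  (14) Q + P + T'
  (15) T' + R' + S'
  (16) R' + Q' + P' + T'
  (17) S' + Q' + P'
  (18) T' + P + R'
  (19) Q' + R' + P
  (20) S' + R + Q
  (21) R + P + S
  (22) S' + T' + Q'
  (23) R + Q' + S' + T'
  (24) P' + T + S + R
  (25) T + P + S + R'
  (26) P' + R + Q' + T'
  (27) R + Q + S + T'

False

Suppose S = 1.
Branch on Q: set Q = 0.
(T) alone gives T = 1.
That conflicts with the unit clause (T').
That branch fails; take Q = 1 instead.
(P) alone gives P = 1.
That conflicts with the unit clause (P').
Neither Q = 1 nor Q = 0 works.
So every satisfying assignment has S = False.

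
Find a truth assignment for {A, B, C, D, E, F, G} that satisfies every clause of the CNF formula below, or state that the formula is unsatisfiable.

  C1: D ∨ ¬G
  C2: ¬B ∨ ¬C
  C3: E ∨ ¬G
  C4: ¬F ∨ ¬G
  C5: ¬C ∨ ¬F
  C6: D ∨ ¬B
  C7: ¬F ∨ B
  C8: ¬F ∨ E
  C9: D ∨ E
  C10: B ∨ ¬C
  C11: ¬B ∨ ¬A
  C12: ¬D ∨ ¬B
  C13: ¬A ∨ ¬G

A: False,  B: False,  C: False,  D: True,  E: True,  F: False,  G: False

Try D = True.
The clause (¬B) is unit, so B = False.
The clause (¬F) is unit, so F = False.
The clause (¬C) is unit, so C = False.
Try E = True.
Try A = False.
Every clause is now satisfied; G is unconstrained.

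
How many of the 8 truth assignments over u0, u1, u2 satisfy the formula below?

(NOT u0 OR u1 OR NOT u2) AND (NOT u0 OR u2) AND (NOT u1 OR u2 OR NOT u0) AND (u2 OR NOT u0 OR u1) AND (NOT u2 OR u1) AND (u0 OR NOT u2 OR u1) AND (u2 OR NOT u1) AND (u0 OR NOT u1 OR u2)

There are 2^3 = 8 truth assignments over (u0, u1, u2).
Check each against the 8 clauses (columns in the order u0, u1, u2):
  F F F  ✓ satisfies all
  F F T  ✗ fails (NOT u2 OR u1)
  F T F  ✗ fails (u2 OR NOT u1)
  F T T  ✓ satisfies all
  T F F  ✗ fails (NOT u0 OR u2)
  T F T  ✗ fails (NOT u0 OR u1 OR NOT u2)
  T T F  ✗ fails (NOT u0 OR u2)
  T T T  ✓ satisfies all
3 of the 8 rows are models.

3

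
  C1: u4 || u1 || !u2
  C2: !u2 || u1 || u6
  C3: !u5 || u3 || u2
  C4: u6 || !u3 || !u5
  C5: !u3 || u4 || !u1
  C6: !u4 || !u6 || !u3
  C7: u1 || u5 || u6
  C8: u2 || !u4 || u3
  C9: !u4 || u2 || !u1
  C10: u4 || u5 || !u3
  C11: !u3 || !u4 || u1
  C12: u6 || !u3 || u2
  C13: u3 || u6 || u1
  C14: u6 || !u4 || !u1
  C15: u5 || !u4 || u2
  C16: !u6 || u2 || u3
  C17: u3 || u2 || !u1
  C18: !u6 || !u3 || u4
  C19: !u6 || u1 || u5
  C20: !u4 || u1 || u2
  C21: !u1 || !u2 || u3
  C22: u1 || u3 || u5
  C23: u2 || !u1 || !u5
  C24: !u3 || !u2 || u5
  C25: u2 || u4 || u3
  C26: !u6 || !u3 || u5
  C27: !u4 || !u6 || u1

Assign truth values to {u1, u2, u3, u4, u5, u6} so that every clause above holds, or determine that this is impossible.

Suppose u4 = true.
Suppose u6 = false.
The clause (!u1) is unit, so u1 = false.
The clause (!u2) is unit, so u2 = false.
But (u2) is also a unit clause — contradiction.
That branch fails; take u6 = true instead.
The clause (!u3) is unit, so u3 = false.
The clause (u2) is unit, so u2 = true.
The clause (!u1) is unit, so u1 = false.
But (u1) is also a unit clause — contradiction.
Either choice for u6 ends in contradiction.
That branch fails; take u4 = false instead.
Suppose u1 = true.
The clause (!u3) is unit, so u3 = false.
The clause (u2) is unit, so u2 = true.
But (!u2) is also a unit clause — contradiction.
That branch fails; take u1 = false instead.
The clause (!u2) is unit, so u2 = false.
The clause (u3) is unit, so u3 = true.
The clause (u5) is unit, so u5 = true.
The clause (u6) is unit, so u6 = true.
But (!u6) is also a unit clause — contradiction.
Either choice for u1 ends in contradiction.
Either choice for u4 ends in contradiction.

UNSATISFIABLE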